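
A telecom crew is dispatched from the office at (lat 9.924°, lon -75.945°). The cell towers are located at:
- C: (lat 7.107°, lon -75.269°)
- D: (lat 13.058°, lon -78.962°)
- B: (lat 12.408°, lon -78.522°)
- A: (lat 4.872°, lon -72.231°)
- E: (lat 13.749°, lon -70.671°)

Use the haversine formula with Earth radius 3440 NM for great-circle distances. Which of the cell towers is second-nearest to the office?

B

Distance to each, sorted:
C: 173.8 NM
B: 212.8 NM
D: 258.7 NM
A: 375.3 NM
E: 385.7 NM
The second-nearest is B at 212.8 NM.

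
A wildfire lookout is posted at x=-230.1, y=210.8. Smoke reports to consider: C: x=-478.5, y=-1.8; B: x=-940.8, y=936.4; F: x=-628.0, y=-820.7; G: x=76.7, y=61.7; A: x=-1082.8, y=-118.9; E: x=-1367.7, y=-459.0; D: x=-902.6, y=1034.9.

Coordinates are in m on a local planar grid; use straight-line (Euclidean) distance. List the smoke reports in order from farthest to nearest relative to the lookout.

Distance from the lookout at x=-230.1, y=210.8 to each:
E x=-1367.7, y=-459.0: 1320.1 m
F x=-628.0, y=-820.7: 1105.6 m
D x=-902.6, y=1034.9: 1063.7 m
B x=-940.8, y=936.4: 1015.7 m
A x=-1082.8, y=-118.9: 914.2 m
G x=76.7, y=61.7: 341.1 m
C x=-478.5, y=-1.8: 327.0 m

E, F, D, B, A, G, C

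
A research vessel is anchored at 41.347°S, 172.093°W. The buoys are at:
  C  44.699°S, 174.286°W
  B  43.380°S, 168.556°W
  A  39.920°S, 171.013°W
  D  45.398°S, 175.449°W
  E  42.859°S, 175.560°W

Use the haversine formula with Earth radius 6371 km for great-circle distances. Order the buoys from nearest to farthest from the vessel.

A, E, B, C, D

Distance from the vessel at 41.347°S, 172.093°W to each:
A 39.920°S, 171.013°W: 183.0 km
E 42.859°S, 175.560°W: 331.7 km
B 43.380°S, 168.556°W: 368.1 km
C 44.699°S, 174.286°W: 413.1 km
D 45.398°S, 175.449°W: 525.7 km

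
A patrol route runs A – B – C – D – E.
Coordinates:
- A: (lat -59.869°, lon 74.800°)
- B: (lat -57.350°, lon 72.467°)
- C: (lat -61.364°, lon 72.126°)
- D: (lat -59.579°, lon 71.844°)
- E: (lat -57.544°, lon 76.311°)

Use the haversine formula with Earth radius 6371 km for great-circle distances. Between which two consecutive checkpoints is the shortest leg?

C–D

Leg distances:
A→B: 310.9 km
B→C: 446.8 km
C→D: 199.1 km
D→E: 343.9 km
The shortest leg is C–D at 199.1 km.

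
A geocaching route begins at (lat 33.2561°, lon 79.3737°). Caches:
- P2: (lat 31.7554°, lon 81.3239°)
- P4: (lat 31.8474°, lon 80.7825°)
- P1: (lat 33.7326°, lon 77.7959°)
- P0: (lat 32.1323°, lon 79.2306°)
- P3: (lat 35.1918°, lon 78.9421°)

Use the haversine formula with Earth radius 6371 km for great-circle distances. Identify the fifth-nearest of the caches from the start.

P2

Distance to each, sorted:
P0: 125.7 km
P1: 155.6 km
P4: 204.9 km
P3: 218.9 km
P2: 247.6 km
The fifth-nearest is P2 at 247.6 km.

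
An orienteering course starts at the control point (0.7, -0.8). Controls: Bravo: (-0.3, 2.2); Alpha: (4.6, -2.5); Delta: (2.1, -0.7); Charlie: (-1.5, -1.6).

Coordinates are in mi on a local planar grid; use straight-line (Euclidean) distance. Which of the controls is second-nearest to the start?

Distance to each, sorted:
Delta: 1.4 mi
Charlie: 2.3 mi
Bravo: 3.2 mi
Alpha: 4.3 mi
The second-nearest is Charlie at 2.3 mi.

Charlie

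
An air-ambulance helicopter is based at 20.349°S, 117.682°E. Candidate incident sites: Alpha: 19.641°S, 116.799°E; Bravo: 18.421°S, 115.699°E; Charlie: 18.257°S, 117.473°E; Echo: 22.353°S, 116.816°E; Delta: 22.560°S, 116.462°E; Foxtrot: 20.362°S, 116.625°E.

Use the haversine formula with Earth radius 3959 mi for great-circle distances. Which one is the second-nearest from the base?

Alpha

Distances from the base (20.349°S, 117.682°E):
Foxtrot: 68.5 mi
Alpha: 75.4 mi
Charlie: 145.2 mi
Echo: 149.3 mi
Delta: 171.7 mi
Bravo: 185.6 mi
The second-nearest is Alpha at 75.4 mi.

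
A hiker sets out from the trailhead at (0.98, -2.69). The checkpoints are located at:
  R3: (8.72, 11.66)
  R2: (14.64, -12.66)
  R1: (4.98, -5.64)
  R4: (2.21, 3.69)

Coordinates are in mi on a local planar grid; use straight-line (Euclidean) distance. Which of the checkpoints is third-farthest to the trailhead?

Distances from the trailhead ((0.98, -2.69)):
R2: 16.9 mi
R3: 16.3 mi
R4: 6.5 mi
R1: 5.0 mi
The third-farthest is R4 at 6.5 mi.

R4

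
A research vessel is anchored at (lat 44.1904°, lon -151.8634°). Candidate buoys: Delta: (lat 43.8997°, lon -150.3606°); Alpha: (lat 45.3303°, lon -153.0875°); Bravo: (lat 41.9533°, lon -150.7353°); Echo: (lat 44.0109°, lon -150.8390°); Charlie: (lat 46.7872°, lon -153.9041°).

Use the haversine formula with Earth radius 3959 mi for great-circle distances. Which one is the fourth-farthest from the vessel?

Delta

Distance to each, sorted:
Charlie: 204.8 mi
Bravo: 164.7 mi
Alpha: 99.0 mi
Delta: 77.3 mi
Echo: 52.3 mi
The fourth-farthest is Delta at 77.3 mi.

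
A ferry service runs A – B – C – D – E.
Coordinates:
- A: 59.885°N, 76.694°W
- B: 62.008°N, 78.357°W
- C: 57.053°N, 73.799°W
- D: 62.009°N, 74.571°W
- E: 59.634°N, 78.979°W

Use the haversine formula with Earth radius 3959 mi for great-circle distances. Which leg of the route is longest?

B–C

Leg distances:
A→B: 156.9 mi
B→C: 377.6 mi
C→D: 343.5 mi
D→E: 221.2 mi
The longest leg is B–C at 377.6 mi.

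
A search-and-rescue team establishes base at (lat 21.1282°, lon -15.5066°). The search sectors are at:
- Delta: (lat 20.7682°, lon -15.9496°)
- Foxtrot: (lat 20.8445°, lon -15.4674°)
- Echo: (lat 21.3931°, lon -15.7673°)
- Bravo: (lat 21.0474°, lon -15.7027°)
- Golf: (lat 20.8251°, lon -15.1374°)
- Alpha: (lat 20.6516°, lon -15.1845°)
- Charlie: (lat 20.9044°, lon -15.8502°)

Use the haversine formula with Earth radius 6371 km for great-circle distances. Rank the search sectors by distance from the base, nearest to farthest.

Bravo, Foxtrot, Echo, Charlie, Golf, Delta, Alpha

Computing each great-circle distance from (lat 21.1282°, lon -15.5066°):
Bravo (lat 21.0474°, lon -15.7027°): 22.2 km
Foxtrot (lat 20.8445°, lon -15.4674°): 31.8 km
Echo (lat 21.3931°, lon -15.7673°): 40.0 km
Charlie (lat 20.9044°, lon -15.8502°): 43.5 km
Golf (lat 20.8251°, lon -15.1374°): 51.0 km
Delta (lat 20.7682°, lon -15.9496°): 61.0 km
Alpha (lat 20.6516°, lon -15.1845°): 62.7 km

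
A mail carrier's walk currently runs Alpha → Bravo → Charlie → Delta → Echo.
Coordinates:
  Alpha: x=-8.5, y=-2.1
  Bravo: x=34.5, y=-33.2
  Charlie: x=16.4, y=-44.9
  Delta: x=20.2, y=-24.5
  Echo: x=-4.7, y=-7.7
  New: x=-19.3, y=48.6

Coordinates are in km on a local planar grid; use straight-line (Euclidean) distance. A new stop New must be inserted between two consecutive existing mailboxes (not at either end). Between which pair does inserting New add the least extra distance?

between Alpha and Bravo

Added distance for inserting New between each consecutive pair:
Alpha–Bravo: 96.7 km
Bravo–Charlie: 176.4 km
Charlie–Delta: 162.4 km
Delta–Echo: 111.2 km
Smallest added distance is 96.7 km, inserting between Alpha and Bravo.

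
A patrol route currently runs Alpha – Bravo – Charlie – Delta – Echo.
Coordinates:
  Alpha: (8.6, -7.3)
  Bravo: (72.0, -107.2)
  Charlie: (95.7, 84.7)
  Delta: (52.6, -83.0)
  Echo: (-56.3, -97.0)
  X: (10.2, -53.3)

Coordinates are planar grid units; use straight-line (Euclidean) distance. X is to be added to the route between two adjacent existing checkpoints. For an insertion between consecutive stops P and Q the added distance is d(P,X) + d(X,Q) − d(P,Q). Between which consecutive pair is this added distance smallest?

Added distance for inserting X between each consecutive pair:
Alpha–Bravo: 9.7
Bravo–Charlie: 51.0
Charlie–Delta: 41.0
Delta–Echo: 21.5
Smallest added distance is 9.7, inserting between Alpha and Bravo.

between Alpha and Bravo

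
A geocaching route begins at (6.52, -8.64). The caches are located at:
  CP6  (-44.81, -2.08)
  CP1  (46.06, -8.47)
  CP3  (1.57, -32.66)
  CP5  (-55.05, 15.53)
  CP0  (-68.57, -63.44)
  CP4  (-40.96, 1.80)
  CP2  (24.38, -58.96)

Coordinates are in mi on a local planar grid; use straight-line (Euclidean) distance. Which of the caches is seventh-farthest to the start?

Distance to each, sorted:
CP0: 93.0 mi
CP5: 66.1 mi
CP2: 53.4 mi
CP6: 51.7 mi
CP4: 48.6 mi
CP1: 39.5 mi
CP3: 24.5 mi
The seventh-farthest is CP3 at 24.5 mi.

CP3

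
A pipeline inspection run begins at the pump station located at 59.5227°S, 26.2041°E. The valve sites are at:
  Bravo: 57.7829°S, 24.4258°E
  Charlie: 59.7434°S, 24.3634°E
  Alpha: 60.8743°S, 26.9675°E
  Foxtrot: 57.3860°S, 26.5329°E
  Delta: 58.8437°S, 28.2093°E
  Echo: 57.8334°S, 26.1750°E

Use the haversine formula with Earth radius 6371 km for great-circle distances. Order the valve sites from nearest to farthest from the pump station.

Computing each great-circle distance from 59.5227°S, 26.2041°E:
Charlie 59.7434°S, 24.3634°E: 106.3 km
Delta 58.8437°S, 28.2093°E: 136.9 km
Alpha 60.8743°S, 26.9675°E: 156.1 km
Echo 57.8334°S, 26.1750°E: 187.8 km
Bravo 57.7829°S, 24.4258°E: 219.1 km
Foxtrot 57.3860°S, 26.5329°E: 238.4 km

Charlie, Delta, Alpha, Echo, Bravo, Foxtrot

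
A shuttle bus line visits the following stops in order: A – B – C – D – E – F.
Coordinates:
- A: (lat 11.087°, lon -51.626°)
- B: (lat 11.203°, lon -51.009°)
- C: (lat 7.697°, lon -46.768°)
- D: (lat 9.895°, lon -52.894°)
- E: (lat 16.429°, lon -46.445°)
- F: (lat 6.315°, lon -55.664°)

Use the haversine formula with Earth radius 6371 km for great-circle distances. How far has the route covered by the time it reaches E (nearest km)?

2399 km

Leg distances:
A→B: 68.5 km  (cumulative 68.5 km)
B→C: 606.9 km  (cumulative 675.4 km)
C→D: 716.1 km  (cumulative 1391.5 km)
D→E: 1007.4 km  (cumulative 2398.9 km)
Cumulative distance at E ≈ 2399 km.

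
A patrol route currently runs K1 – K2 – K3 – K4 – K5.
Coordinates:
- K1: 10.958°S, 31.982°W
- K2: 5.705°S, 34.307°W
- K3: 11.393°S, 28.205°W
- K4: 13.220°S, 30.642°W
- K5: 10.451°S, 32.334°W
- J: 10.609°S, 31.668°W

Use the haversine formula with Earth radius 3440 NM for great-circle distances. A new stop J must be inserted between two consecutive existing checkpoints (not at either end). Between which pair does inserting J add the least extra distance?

Added distance for inserting J between each consecutive pair:
K1–K2: 17.3 NM
K2–K3: 45.3 NM
K3–K4: 197.2 NM
K4–K5: 14.7 NM
Smallest added distance is 14.7 NM, inserting between K4 and K5.

between K4 and K5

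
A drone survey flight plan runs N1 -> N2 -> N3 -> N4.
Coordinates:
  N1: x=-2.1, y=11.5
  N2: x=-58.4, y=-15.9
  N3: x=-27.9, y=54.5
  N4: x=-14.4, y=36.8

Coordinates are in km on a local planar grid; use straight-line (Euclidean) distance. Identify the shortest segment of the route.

N3–N4

Leg distances:
N1→N2: 62.6 km
N2→N3: 76.7 km
N3→N4: 22.3 km
The shortest leg is N3–N4 at 22.3 km.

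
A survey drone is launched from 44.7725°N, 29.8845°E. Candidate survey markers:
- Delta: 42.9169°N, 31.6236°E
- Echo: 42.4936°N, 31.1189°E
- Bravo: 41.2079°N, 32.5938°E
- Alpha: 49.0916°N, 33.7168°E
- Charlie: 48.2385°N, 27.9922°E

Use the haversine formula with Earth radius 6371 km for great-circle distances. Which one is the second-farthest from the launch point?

Bravo

Distances from the launch point (44.7725°N, 29.8845°E):
Alpha: 561.4 km
Bravo: 453.4 km
Charlie: 411.7 km
Echo: 272.2 km
Delta: 249.0 km
The second-farthest is Bravo at 453.4 km.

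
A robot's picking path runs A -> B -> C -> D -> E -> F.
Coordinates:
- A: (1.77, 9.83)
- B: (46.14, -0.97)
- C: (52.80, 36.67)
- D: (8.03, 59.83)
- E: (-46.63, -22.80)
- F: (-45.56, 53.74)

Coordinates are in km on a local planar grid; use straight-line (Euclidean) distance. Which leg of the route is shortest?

Leg distances:
A→B: 45.7 km
B→C: 38.2 km
C→D: 50.4 km
D→E: 99.1 km
E→F: 76.5 km
The shortest leg is B–C at 38.2 km.

B–C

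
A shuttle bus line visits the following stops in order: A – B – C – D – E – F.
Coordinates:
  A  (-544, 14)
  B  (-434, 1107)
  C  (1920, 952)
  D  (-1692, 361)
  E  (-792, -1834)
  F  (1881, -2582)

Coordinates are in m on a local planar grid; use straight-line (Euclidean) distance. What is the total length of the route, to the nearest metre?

Leg distances:
A→B: 1098.5 m  (cumulative 1098.5 m)
B→C: 2359.1 m  (cumulative 3457.6 m)
C→D: 3660.0 m  (cumulative 7117.6 m)
D→E: 2372.3 m  (cumulative 9490.0 m)
E→F: 2775.7 m  (cumulative 12265.7 m)
Total route length ≈ 12266 m.

12266 m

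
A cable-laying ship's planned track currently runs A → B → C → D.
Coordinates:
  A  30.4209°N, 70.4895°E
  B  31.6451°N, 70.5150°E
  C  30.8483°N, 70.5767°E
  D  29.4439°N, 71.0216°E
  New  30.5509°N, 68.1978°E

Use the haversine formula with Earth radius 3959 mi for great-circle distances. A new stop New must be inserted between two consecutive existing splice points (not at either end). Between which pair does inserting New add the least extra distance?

Added distance for inserting New between each consecutive pair:
A–B: 208.7 mi
B–C: 244.2 mi
C–D: 227.7 mi
Smallest added distance is 208.7 mi, inserting between A and B.

between A and B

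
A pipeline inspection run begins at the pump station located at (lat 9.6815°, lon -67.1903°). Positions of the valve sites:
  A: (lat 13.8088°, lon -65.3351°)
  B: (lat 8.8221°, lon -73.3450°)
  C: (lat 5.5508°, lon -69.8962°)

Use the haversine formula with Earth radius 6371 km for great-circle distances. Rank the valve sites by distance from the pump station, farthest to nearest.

Distances from the pump station:
B (lat 8.8221°, lon -73.3450°): 682.2 km
C (lat 5.5508°, lon -69.8962°): 547.6 km
A (lat 13.8088°, lon -65.3351°): 501.4 km

B, C, A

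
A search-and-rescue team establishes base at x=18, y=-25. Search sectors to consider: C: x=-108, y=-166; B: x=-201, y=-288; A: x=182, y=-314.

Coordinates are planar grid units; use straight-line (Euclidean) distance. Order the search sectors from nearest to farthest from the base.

C, A, B

Distance from the base at x=18, y=-25 to each:
C x=-108, y=-166: 189.1
A x=182, y=-314: 332.3
B x=-201, y=-288: 342.2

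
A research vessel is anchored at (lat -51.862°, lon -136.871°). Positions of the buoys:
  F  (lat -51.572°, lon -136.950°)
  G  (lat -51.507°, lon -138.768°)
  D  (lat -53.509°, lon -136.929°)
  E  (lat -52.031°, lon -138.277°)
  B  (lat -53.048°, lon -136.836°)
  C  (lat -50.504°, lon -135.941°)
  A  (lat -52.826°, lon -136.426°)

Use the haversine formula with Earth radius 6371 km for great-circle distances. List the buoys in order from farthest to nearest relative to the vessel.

Computing each great-circle distance from (lat -51.862°, lon -136.871°):
D (lat -53.509°, lon -136.929°): 183.2 km
C (lat -50.504°, lon -135.941°): 164.3 km
G (lat -51.507°, lon -138.768°): 136.6 km
B (lat -53.048°, lon -136.836°): 131.9 km
A (lat -52.826°, lon -136.426°): 111.4 km
E (lat -52.031°, lon -138.277°): 98.2 km
F (lat -51.572°, lon -136.950°): 32.7 km

D, C, G, B, A, E, F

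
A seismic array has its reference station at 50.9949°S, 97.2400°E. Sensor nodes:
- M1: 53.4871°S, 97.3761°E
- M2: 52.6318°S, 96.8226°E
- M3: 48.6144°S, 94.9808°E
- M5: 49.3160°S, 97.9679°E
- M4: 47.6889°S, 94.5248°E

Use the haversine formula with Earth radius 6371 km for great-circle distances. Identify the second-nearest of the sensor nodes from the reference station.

M5

Distance to each, sorted:
M2: 184.3 km
M5: 193.8 km
M1: 277.3 km
M3: 310.4 km
M4: 416.9 km
The second-nearest is M5 at 193.8 km.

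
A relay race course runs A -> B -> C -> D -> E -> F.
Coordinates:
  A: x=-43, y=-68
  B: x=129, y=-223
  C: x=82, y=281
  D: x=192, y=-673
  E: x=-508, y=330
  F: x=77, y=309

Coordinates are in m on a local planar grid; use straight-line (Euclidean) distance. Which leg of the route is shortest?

Leg distances:
A→B: 231.5 m
B→C: 506.2 m
C→D: 960.3 m
D→E: 1223.1 m
E→F: 585.4 m
The shortest leg is A–B at 231.5 m.

A–B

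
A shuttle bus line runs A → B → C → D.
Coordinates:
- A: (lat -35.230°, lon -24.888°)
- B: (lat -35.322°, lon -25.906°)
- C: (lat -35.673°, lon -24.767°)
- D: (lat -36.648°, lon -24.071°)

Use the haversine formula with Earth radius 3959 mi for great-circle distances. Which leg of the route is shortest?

Leg distances:
A→B: 57.8 mi
B→C: 68.5 mi
C→D: 77.8 mi
The shortest leg is A–B at 57.8 mi.

A–B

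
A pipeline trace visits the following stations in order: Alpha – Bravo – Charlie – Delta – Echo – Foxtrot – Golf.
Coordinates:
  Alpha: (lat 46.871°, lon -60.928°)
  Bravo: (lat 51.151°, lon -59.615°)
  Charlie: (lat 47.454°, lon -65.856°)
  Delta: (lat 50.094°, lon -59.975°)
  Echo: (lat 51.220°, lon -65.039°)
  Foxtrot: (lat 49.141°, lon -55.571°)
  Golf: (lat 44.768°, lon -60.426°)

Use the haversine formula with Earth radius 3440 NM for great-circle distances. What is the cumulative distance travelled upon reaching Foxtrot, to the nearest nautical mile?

Leg distances:
Alpha→Bravo: 262.1 NM  (cumulative 262.1 NM)
Bravo→Charlie: 329.9 NM  (cumulative 592.0 NM)
Charlie→Delta: 281.4 NM  (cumulative 873.4 NM)
Delta→Echo: 204.2 NM  (cumulative 1077.6 NM)
Echo→Foxtrot: 384.5 NM  (cumulative 1462.1 NM)
Cumulative distance at Foxtrot ≈ 1462 NM.

1462 NM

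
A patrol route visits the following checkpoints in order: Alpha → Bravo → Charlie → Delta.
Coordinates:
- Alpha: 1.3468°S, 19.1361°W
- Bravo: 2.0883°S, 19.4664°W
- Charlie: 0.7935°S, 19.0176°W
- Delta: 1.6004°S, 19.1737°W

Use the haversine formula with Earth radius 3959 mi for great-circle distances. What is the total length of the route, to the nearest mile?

208 mi

Leg distances:
Alpha→Bravo: 56.1 mi  (cumulative 56.1 mi)
Bravo→Charlie: 94.7 mi  (cumulative 150.8 mi)
Charlie→Delta: 56.8 mi  (cumulative 207.6 mi)
Total route length ≈ 208 mi.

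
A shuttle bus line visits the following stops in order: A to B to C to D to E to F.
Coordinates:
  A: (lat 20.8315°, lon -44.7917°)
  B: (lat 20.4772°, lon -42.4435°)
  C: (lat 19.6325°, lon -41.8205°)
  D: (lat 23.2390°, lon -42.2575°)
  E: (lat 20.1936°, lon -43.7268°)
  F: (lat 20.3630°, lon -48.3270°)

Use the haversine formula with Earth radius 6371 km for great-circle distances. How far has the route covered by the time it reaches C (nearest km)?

Leg distances:
A→B: 247.5 km  (cumulative 247.5 km)
B→C: 114.3 km  (cumulative 361.7 km)
Cumulative distance at C ≈ 362 km.

362 km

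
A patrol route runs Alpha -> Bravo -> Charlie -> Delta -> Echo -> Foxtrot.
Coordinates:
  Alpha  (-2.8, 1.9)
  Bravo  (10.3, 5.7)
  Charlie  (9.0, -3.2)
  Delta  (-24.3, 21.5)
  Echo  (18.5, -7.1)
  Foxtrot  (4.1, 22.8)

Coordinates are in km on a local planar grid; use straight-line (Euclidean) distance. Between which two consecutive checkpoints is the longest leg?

Delta–Echo

Leg distances:
Alpha→Bravo: 13.6 km
Bravo→Charlie: 9.0 km
Charlie→Delta: 41.5 km
Delta→Echo: 51.5 km
Echo→Foxtrot: 33.2 km
The longest leg is Delta–Echo at 51.5 km.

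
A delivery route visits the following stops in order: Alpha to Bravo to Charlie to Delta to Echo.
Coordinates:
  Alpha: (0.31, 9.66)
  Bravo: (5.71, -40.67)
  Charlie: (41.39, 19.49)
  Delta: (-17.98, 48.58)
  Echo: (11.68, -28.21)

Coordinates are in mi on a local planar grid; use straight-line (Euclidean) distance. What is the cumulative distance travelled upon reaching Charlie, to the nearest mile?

Leg distances:
Alpha→Bravo: 50.6 mi  (cumulative 50.6 mi)
Bravo→Charlie: 69.9 mi  (cumulative 120.6 mi)
Cumulative distance at Charlie ≈ 121 mi.

121 mi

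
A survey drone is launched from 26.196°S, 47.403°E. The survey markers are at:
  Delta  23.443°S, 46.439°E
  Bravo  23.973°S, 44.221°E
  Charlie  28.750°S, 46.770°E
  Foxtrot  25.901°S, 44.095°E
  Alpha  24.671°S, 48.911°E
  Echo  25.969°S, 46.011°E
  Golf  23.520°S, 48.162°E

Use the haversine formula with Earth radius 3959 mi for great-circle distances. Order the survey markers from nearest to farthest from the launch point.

Echo, Alpha, Charlie, Golf, Delta, Foxtrot, Bravo

Computing each great-circle distance from 26.196°S, 47.403°E:
Echo 25.969°S, 46.011°E: 87.8 mi
Alpha 24.671°S, 48.911°E: 141.3 mi
Charlie 28.750°S, 46.770°E: 180.7 mi
Golf 23.520°S, 48.162°E: 190.9 mi
Delta 23.443°S, 46.439°E: 199.6 mi
Foxtrot 25.901°S, 44.095°E: 206.4 mi
Bravo 23.973°S, 44.221°E: 251.5 mi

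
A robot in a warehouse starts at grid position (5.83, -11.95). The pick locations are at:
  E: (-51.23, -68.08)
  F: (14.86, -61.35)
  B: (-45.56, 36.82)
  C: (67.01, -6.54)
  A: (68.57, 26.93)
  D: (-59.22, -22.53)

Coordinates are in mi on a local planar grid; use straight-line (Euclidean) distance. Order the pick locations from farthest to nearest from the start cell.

E, A, B, D, C, F

Computing each straight-line distance from (5.83, -11.95):
E (-51.23, -68.08): 80.0 mi
A (68.57, 26.93): 73.8 mi
B (-45.56, 36.82): 70.8 mi
D (-59.22, -22.53): 65.9 mi
C (67.01, -6.54): 61.4 mi
F (14.86, -61.35): 50.2 mi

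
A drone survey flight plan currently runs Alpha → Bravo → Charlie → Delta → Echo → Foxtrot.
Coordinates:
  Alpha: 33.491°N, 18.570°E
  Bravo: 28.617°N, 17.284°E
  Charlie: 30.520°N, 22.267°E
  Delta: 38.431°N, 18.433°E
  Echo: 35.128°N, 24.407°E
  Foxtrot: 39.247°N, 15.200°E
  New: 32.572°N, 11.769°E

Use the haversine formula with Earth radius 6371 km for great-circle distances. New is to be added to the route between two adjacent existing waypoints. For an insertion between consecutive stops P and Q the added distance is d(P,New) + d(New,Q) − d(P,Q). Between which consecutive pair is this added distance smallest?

Added distance for inserting New between each consecutive pair:
Alpha–Bravo: 773.3 km
Bravo–Charlie: 1180.8 km
Charlie–Delta: 960.5 km
Delta–Echo: 1441.3 km
Echo–Foxtrot: 1069.4 km
Smallest added distance is 773.3 km, inserting between Alpha and Bravo.

between Alpha and Bravo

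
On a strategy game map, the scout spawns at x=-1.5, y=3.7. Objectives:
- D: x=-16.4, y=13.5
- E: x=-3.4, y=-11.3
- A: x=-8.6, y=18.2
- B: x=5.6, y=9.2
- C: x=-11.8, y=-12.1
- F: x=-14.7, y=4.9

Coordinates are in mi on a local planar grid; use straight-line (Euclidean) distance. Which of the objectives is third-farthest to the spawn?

Distance to each, sorted:
C: 18.9 mi
D: 17.8 mi
A: 16.1 mi
E: 15.1 mi
F: 13.3 mi
B: 9.0 mi
The third-farthest is A at 16.1 mi.

A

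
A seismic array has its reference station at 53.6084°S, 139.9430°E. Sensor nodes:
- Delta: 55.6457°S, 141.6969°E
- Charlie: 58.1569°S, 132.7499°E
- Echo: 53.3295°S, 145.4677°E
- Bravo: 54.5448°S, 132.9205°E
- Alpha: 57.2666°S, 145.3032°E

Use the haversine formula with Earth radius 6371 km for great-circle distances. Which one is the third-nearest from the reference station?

Distance to each, sorted:
Delta: 253.1 km
Echo: 366.9 km
Bravo: 469.6 km
Alpha: 528.6 km
Charlie: 675.3 km
The third-nearest is Bravo at 469.6 km.

Bravo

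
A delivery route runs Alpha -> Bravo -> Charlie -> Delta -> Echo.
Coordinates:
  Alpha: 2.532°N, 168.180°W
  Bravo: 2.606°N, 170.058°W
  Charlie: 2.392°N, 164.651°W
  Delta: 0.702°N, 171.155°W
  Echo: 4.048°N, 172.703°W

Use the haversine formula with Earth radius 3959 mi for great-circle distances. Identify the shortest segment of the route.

Leg distances:
Alpha→Bravo: 129.7 mi
Bravo→Charlie: 373.5 mi
Charlie→Delta: 464.2 mi
Delta→Echo: 254.7 mi
The shortest leg is Alpha–Bravo at 129.7 mi.

Alpha–Bravo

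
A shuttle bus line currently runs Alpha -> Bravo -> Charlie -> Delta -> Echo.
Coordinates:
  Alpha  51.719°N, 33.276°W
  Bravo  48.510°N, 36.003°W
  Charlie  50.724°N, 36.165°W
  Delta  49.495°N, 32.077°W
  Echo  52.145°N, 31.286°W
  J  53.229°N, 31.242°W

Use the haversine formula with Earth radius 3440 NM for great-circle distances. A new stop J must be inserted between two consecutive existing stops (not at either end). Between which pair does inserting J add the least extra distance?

Added distance for inserting J between each consecutive pair:
Alpha–Bravo: 233.6 NM
Bravo–Charlie: 438.7 NM
Charlie–Delta: 288.6 NM
Delta–Echo: 129.6 NM
Smallest added distance is 129.6 NM, inserting between Delta and Echo.

between Delta and Echo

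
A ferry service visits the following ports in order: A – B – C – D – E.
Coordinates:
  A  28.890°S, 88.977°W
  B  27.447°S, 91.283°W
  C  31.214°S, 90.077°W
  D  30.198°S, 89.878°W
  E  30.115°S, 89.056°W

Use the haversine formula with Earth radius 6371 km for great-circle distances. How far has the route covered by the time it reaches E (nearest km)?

906 km

Leg distances:
A→B: 277.2 km  (cumulative 277.2 km)
B→C: 434.9 km  (cumulative 712.1 km)
C→D: 114.6 km  (cumulative 826.6 km)
D→E: 79.6 km  (cumulative 906.2 km)
Cumulative distance at E ≈ 906 km.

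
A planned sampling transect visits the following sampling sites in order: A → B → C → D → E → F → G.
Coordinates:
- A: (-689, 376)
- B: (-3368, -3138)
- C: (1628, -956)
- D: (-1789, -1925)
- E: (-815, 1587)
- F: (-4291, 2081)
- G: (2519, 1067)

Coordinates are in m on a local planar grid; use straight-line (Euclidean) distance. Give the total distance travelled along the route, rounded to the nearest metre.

27463 m

Leg distances:
A→B: 4418.7 m  (cumulative 4418.7 m)
B→C: 5451.7 m  (cumulative 9870.4 m)
C→D: 3551.7 m  (cumulative 13422.2 m)
D→E: 3644.6 m  (cumulative 17066.7 m)
E→F: 3510.9 m  (cumulative 20577.7 m)
F→G: 6885.1 m  (cumulative 27462.8 m)
Total route length ≈ 27463 m.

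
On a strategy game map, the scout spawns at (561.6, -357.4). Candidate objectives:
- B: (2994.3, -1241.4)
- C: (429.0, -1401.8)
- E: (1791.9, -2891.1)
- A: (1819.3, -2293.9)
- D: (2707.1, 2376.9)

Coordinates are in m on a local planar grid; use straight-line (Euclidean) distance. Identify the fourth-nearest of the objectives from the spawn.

E

Distance to each, sorted:
C: 1052.8 m
A: 2309.1 m
B: 2588.3 m
E: 2816.6 m
D: 3475.6 m
The fourth-nearest is E at 2816.6 m.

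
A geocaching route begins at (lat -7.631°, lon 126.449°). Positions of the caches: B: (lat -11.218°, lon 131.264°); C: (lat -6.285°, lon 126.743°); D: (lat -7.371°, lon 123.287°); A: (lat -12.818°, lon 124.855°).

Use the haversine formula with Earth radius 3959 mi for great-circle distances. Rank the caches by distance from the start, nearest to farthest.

Distances from the start:
C (lat -6.285°, lon 126.743°): 95.2 mi
D (lat -7.371°, lon 123.287°): 217.4 mi
A (lat -12.818°, lon 124.855°): 374.4 mi
B (lat -11.218°, lon 131.264°): 411.2 mi

C, D, A, B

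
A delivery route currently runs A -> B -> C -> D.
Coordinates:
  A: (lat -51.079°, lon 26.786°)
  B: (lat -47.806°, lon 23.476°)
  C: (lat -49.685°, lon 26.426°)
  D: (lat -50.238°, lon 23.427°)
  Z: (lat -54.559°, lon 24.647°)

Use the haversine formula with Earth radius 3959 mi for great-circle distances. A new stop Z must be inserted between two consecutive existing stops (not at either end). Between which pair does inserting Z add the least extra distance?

Added distance for inserting Z between each consecutive pair:
A–B: 455.2 mi
B–C: 627.6 mi
C–D: 509.4 mi
Smallest added distance is 455.2 mi, inserting between A and B.

between A and B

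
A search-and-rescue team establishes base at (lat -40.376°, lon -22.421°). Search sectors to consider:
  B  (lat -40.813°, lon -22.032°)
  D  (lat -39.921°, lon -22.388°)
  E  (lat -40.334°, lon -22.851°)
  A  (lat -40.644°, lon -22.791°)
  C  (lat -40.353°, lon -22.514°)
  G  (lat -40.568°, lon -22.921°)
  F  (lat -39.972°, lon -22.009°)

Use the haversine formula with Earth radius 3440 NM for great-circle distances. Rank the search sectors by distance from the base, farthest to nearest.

Distance from the base at (lat -40.376°, lon -22.421°) to each:
B (lat -40.813°, lon -22.032°): 31.7 NM
F (lat -39.972°, lon -22.009°): 30.8 NM
D (lat -39.921°, lon -22.388°): 27.4 NM
G (lat -40.568°, lon -22.921°): 25.6 NM
A (lat -40.644°, lon -22.791°): 23.3 NM
E (lat -40.334°, lon -22.851°): 19.8 NM
C (lat -40.353°, lon -22.514°): 4.5 NM

B, F, D, G, A, E, C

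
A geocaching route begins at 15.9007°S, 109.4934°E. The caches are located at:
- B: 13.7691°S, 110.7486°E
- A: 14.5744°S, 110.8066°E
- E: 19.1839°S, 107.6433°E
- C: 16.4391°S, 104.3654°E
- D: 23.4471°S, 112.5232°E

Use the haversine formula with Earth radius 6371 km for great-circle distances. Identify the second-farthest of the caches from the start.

C

Distances from the start (15.9007°S, 109.4934°E):
D: 897.0 km
C: 550.9 km
E: 414.4 km
B: 272.7 km
A: 204.0 km
The second-farthest is C at 550.9 km.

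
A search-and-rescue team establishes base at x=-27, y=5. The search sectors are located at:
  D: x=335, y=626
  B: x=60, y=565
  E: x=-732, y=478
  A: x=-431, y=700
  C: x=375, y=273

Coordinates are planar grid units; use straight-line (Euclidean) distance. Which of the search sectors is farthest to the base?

Distances from the base (x=-27, y=5):
E: 849.0
A: 803.9
D: 718.8
B: 566.7
C: 483.1
The farthest is E at 849.0.

E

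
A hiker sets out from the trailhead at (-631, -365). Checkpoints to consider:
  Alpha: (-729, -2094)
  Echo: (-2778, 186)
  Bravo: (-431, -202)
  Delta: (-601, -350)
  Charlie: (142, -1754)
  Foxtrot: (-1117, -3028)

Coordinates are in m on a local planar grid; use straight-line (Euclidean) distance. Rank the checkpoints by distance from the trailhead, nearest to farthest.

Delta, Bravo, Charlie, Alpha, Echo, Foxtrot

Distances from the trailhead:
Delta (-601, -350): 33.5 m
Bravo (-431, -202): 258.0 m
Charlie (142, -1754): 1589.6 m
Alpha (-729, -2094): 1731.8 m
Echo (-2778, 186): 2216.6 m
Foxtrot (-1117, -3028): 2707.0 m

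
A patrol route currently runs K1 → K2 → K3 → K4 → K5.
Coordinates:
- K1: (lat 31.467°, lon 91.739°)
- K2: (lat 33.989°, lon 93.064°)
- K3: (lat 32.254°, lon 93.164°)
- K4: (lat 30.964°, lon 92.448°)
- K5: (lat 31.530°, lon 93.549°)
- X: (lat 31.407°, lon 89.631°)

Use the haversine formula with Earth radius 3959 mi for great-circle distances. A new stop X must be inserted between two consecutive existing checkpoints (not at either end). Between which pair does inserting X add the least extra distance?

Added distance for inserting X between each consecutive pair:
K1–K2: 201.5 mi
K2–K3: 363.2 mi
K3–K4: 286.2 mi
K4–K5: 324.5 mi
Smallest added distance is 201.5 mi, inserting between K1 and K2.

between K1 and K2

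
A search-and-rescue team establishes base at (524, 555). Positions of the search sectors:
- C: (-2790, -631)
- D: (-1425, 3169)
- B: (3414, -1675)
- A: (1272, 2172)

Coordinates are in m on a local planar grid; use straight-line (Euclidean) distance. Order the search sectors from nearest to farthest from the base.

Distance from the base at (524, 555) to each:
A (1272, 2172): 1781.6 m
D (-1425, 3169): 3260.6 m
C (-2790, -631): 3519.8 m
B (3414, -1675): 3650.3 m

A, D, C, B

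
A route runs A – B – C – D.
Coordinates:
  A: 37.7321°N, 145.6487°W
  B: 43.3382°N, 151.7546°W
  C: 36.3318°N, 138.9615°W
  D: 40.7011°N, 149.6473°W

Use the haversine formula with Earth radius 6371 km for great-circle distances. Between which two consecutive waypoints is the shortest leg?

Leg distances:
A→B: 808.7 km
B→C: 1339.2 km
C→D: 1047.9 km
The shortest leg is A–B at 808.7 km.

A–B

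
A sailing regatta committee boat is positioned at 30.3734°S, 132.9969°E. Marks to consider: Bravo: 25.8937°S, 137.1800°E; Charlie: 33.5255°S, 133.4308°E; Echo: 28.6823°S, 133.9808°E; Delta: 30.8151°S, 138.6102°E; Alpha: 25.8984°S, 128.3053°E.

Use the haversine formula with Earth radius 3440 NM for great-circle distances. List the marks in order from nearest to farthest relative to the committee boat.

Computing each great-circle distance from 30.3734°S, 132.9969°E:
Echo 28.6823°S, 133.9808°E: 113.8 NM
Charlie 33.5255°S, 133.4308°E: 190.5 NM
Delta 30.8151°S, 138.6102°E: 291.3 NM
Bravo 25.8937°S, 137.1800°E: 348.3 NM
Alpha 25.8984°S, 128.3053°E: 365.8 NM

Echo, Charlie, Delta, Bravo, Alpha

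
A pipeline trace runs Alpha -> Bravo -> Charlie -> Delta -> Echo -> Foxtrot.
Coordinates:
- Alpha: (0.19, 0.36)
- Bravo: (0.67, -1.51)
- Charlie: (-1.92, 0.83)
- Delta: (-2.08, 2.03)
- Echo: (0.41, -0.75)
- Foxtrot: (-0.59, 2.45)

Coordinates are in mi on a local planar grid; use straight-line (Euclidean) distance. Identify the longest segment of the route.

Delta–Echo

Leg distances:
Alpha→Bravo: 1.9 mi
Bravo→Charlie: 3.5 mi
Charlie→Delta: 1.2 mi
Delta→Echo: 3.7 mi
Echo→Foxtrot: 3.4 mi
The longest leg is Delta–Echo at 3.7 mi.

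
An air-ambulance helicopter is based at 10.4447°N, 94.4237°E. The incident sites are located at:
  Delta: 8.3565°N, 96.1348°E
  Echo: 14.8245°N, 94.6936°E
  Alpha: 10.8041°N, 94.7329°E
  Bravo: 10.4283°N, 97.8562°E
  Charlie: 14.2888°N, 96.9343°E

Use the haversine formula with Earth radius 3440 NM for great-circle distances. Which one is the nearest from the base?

Distances from the base (10.4447°N, 94.4237°E):
Alpha: 28.3 NM
Delta: 161.2 NM
Bravo: 202.7 NM
Echo: 263.4 NM
Charlie: 273.7 NM
The nearest is Alpha at 28.3 NM.

Alpha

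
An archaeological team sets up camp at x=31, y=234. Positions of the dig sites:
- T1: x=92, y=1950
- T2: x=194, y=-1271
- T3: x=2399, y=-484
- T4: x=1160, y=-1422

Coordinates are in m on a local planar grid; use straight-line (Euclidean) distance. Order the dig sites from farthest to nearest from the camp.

T3, T4, T1, T2

Distance from the camp at x=31, y=234 to each:
T3 x=2399, y=-484: 2474.5 m
T4 x=1160, y=-1422: 2004.2 m
T1 x=92, y=1950: 1717.1 m
T2 x=194, y=-1271: 1513.8 m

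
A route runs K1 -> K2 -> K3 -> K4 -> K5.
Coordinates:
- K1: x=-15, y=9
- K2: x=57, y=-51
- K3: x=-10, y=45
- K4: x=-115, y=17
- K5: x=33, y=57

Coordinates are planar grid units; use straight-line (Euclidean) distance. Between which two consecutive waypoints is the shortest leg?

K1–K2

Leg distances:
K1→K2: 93.7
K2→K3: 117.1
K3→K4: 108.7
K4→K5: 153.3
The shortest leg is K1–K2 at 93.7.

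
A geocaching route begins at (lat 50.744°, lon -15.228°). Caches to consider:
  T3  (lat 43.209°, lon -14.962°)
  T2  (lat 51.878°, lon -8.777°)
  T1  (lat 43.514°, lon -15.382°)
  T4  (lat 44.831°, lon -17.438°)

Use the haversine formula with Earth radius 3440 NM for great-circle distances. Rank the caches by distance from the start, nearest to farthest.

Computing each great-circle distance from (lat 50.744°, lon -15.228°):
T2 (lat 51.878°, lon -8.777°): 251.4 NM
T4 (lat 44.831°, lon -17.438°): 366.0 NM
T1 (lat 43.514°, lon -15.382°): 434.1 NM
T3 (lat 43.209°, lon -14.962°): 452.5 NM

T2, T4, T1, T3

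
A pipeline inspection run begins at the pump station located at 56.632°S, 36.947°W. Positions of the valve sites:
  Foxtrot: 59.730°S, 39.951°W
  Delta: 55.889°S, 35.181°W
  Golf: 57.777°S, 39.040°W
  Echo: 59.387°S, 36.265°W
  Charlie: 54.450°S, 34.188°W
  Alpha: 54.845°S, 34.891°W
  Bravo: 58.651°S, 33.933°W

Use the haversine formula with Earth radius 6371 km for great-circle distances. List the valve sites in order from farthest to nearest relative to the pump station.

Computing each great-circle distance from 56.632°S, 36.947°W:
Foxtrot 59.730°S, 39.951°W: 386.8 km
Echo 59.387°S, 36.265°W: 309.0 km
Charlie 54.450°S, 34.188°W: 298.3 km
Bravo 58.651°S, 33.933°W: 287.3 km
Alpha 54.845°S, 34.891°W: 236.7 km
Golf 57.777°S, 39.040°W: 179.1 km
Delta 55.889°S, 35.181°W: 136.8 km

Foxtrot, Echo, Charlie, Bravo, Alpha, Golf, Delta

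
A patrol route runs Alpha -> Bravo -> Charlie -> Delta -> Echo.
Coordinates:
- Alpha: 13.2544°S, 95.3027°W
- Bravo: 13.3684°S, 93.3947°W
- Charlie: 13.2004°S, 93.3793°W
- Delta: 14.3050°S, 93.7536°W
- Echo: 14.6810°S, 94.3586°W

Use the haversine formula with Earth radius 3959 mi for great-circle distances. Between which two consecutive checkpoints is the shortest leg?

Bravo–Charlie

Leg distances:
Alpha→Bravo: 128.5 mi
Bravo→Charlie: 11.7 mi
Charlie→Delta: 80.4 mi
Delta→Echo: 48.1 mi
The shortest leg is Bravo–Charlie at 11.7 mi.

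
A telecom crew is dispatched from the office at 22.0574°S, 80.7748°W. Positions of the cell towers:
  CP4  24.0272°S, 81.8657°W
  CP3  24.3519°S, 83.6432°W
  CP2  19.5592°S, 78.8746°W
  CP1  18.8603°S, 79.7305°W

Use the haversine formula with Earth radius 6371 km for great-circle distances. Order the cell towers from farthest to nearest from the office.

CP3, CP1, CP2, CP4

Distances from the office:
CP3 24.3519°S, 83.6432°W: 388.6 km
CP1 18.8603°S, 79.7305°W: 371.8 km
CP2 19.5592°S, 78.8746°W: 340.8 km
CP4 24.0272°S, 81.8657°W: 245.8 km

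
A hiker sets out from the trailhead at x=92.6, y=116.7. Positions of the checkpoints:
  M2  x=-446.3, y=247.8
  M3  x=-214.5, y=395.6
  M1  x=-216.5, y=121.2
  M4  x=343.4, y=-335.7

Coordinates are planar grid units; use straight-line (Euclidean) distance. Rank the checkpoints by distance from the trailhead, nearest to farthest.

Computing each straight-line distance from x=92.6, y=116.7:
M1 x=-216.5, y=121.2: 309.1
M3 x=-214.5, y=395.6: 414.8
M4 x=343.4, y=-335.7: 517.3
M2 x=-446.3, y=247.8: 554.6

M1, M3, M4, M2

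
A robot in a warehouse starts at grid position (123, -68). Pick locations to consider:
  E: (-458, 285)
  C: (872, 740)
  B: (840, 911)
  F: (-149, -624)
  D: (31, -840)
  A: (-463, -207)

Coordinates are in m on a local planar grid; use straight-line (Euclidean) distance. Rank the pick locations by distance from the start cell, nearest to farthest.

Distance from the start cell at (123, -68) to each:
A (-463, -207): 602.3 m
F (-149, -624): 619.0 m
E (-458, 285): 679.8 m
D (31, -840): 777.5 m
C (872, 740): 1101.8 m
B (840, 911): 1213.5 m

A, F, E, D, C, B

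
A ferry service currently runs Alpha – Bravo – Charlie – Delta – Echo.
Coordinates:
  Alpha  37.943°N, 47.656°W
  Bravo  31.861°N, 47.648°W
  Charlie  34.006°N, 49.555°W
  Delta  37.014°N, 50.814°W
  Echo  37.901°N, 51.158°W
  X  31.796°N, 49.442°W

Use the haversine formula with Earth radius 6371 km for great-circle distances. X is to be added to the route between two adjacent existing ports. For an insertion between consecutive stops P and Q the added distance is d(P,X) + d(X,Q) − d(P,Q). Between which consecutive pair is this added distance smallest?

Added distance for inserting X between each consecutive pair:
Alpha–Bravo: 196.0 km
Bravo–Charlie: 118.0 km
Charlie–Delta: 486.3 km
Delta–Echo: 1187.1 km
Smallest added distance is 118.0 km, inserting between Bravo and Charlie.

between Bravo and Charlie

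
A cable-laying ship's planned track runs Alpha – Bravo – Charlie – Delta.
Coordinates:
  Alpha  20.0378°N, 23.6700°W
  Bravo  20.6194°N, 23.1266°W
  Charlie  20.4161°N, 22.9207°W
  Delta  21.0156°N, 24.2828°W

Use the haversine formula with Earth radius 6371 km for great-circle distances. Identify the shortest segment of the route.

Leg distances:
Alpha→Bravo: 86.0 km
Bravo→Charlie: 31.2 km
Charlie→Delta: 156.6 km
The shortest leg is Bravo–Charlie at 31.2 km.

Bravo–Charlie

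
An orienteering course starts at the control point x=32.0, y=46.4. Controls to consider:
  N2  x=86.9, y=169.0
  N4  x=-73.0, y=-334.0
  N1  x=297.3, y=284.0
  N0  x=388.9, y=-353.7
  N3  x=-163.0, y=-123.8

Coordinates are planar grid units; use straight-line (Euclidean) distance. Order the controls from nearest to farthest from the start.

N2, N3, N1, N4, N0

Distance from the start at x=32.0, y=46.4 to each:
N2 x=86.9, y=169.0: 134.3
N3 x=-163.0, y=-123.8: 258.8
N1 x=297.3, y=284.0: 356.1
N4 x=-73.0, y=-334.0: 394.6
N0 x=388.9, y=-353.7: 536.2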